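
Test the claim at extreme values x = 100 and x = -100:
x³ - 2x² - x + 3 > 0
x = 100: LHS = 100³ - 2·100² - 100 + 3 = 979903; 979903 > 0 — holds
x = -100: LHS = (-100)³ - 2·(-100)² - (-100) + 3 = -1019897; -1019897 > 0 — FAILS

Answer: Partially: holds for x = 100, fails for x = -100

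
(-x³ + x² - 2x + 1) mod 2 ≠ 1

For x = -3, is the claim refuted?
Substitute x = -3 into the relation:
x = -3: LHS = (-(-3)³ + (-3)² - 2·(-3) + 1) mod 2 = 43 mod 2 = 1; 1 ≠ 1 — FAILS

Since the claim fails at x = -3, this value is a counterexample.

Answer: Yes, x = -3 is a counterexample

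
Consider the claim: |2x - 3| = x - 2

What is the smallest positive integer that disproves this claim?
Testing positive integers:
x = 1: LHS = |2·1 - 3| = |-1| = 1, RHS = 1 - 2 = -1; 1 = -1 — FAILS  ← smallest positive counterexample

Answer: x = 1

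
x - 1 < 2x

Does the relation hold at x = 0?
x = 0: LHS = 0 - 1 = -1, RHS = 2·0 = 0; -1 < 0 — holds

The relation is satisfied at x = 0.

Answer: Yes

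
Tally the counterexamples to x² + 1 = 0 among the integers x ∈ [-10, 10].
Counterexamples in [-10, 10]: {-10, -9, -8, -7, -6, -5, -4, -3, -2, -1, 0, 1, 2, 3, 4, 5, 6, 7, 8, 9, 10}.

Counting them gives 21 values.

Answer: 21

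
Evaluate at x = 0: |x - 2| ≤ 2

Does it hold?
x = 0: LHS = |0 - 2| = |-2| = 2; 2 ≤ 2 — holds

The relation is satisfied at x = 0.

Answer: Yes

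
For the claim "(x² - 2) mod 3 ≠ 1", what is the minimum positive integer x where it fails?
Testing positive integers:
x = 1: LHS = (1² - 2) mod 3 = (-1) mod 3 = 2; 2 ≠ 1 — holds
x = 2: LHS = (2² - 2) mod 3 = 2 mod 3 = 2; 2 ≠ 1 — holds
x = 3: LHS = (3² - 2) mod 3 = 7 mod 3 = 1; 1 ≠ 1 — FAILS  ← smallest positive counterexample

Answer: x = 3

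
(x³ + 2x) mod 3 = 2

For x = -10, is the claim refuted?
Substitute x = -10 into the relation:
x = -10: LHS = ((-10)³ + 2·(-10)) mod 3 = (-1020) mod 3 = 0; 0 = 2 — FAILS

Since the claim fails at x = -10, this value is a counterexample.

Answer: Yes, x = -10 is a counterexample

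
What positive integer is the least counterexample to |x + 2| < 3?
Testing positive integers:
x = 1: LHS = |1 + 2| = |3| = 3; 3 < 3 — FAILS  ← smallest positive counterexample

Answer: x = 1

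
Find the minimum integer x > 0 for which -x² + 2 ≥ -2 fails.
Testing positive integers:
x = 1: LHS = -1² + 2 = 1; 1 ≥ -2 — holds
x = 2: LHS = -2² + 2 = -2; -2 ≥ -2 — holds
x = 3: LHS = -3² + 2 = -7; -7 ≥ -2 — FAILS  ← smallest positive counterexample

Answer: x = 3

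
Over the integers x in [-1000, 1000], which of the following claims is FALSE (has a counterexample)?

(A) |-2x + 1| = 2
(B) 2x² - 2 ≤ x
(A) x = 0: LHS = |-2·0 + 1| = |1| = 1; 1 = 2 — FAILS
(B) x = -1: LHS = 2·(-1)² - 2 = 0; 0 ≤ -1 — FAILS

Answer: Both A and B are false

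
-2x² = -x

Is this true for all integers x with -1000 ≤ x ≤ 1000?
The claim fails at x = 1:
x = 1: LHS = -2·1² = -2; -2 = -1 — FAILS

Because a single integer refutes it, the statement is false.

Answer: False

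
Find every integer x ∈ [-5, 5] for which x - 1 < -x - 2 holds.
Holds for: {-5, -4, -3, -2, -1}
Fails for: {0, 1, 2, 3, 4, 5}

Answer: {-5, -4, -3, -2, -1}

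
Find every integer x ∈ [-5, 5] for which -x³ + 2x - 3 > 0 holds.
Holds for: {-5, -4, -3, -2}
Fails for: {-1, 0, 1, 2, 3, 4, 5}

Answer: {-5, -4, -3, -2}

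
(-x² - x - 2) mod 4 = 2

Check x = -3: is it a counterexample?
Substitute x = -3 into the relation:
x = -3: LHS = (-(-3)² - (-3) - 2) mod 4 = (-8) mod 4 = 0; 0 = 2 — FAILS

Since the claim fails at x = -3, this value is a counterexample.

Answer: Yes, x = -3 is a counterexample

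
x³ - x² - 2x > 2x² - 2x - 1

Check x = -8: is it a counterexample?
Substitute x = -8 into the relation:
x = -8: LHS = (-8)³ - (-8)² - 2·(-8) = -560, RHS = 2·(-8)² - 2·(-8) - 1 = 143; -560 > 143 — FAILS

Since the claim fails at x = -8, this value is a counterexample.

Answer: Yes, x = -8 is a counterexample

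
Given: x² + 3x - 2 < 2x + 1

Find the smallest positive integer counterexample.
Testing positive integers:
x = 1: LHS = 1² + 3·1 - 2 = 2, RHS = 2·1 + 1 = 3; 2 < 3 — holds
x = 2: LHS = 2² + 3·2 - 2 = 8, RHS = 2·2 + 1 = 5; 8 < 5 — FAILS  ← smallest positive counterexample

Answer: x = 2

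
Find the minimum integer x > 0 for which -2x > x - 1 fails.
Testing positive integers:
x = 1: LHS = -2·1 = -2, RHS = 1 - 1 = 0; -2 > 0 — FAILS  ← smallest positive counterexample

Answer: x = 1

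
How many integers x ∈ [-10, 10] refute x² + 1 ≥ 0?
Over all integers in [-10, 10], LHS − RHS is smallest at x = 0, where it equals 1:
x = 0: LHS = 0² + 1 = 1; 1 ≥ 0 — holds
At the ends of the range:
x = -10: LHS = (-10)² + 1 = 101; 101 ≥ 0 — holds
x = 10: LHS = 10² + 1 = 101; 101 ≥ 0 — holds
Hence LHS − RHS is never negative, i.e. LHS ≥ RHS throughout, so the relation holds for every integer in [-10, 10].

No counterexample appears in that range.

Answer: 0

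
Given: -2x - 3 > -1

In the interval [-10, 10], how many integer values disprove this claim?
Counterexamples in [-10, 10]: {-1, 0, 1, 2, 3, 4, 5, 6, 7, 8, 9, 10}.

Counting them gives 12 values.

Answer: 12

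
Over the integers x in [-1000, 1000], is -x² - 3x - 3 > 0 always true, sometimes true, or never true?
Over all integers in [-1000, 1000], LHS − RHS is largest at x = -1, where it equals -1:
x = -1: LHS = -(-1)² - 3·(-1) - 3 = -1; -1 > 0 — FAILS
At the ends of the range:
x = -1000: LHS = -(-1000)² - 3·(-1000) - 3 = -997003; -997003 > 0 — FAILS
x = 1000: LHS = -1000² - 3·1000 - 3 = -1003003; -1003003 > 0 — FAILS
Hence LHS − RHS is never positive, i.e. LHS ≤ RHS throughout, so the claimed relation (>) fails for every integer in [-1000, 1000].

No integer in the range satisfies it.

Answer: Never true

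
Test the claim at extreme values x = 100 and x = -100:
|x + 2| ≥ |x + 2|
x = 100: LHS = |100 + 2| = |102| = 102, RHS = |100 + 2| = |102| = 102; 102 ≥ 102 — holds
x = -100: LHS = |(-100) + 2| = |-98| = 98, RHS = |(-100) + 2| = |-98| = 98; 98 ≥ 98 — holds

Answer: Yes, holds for both x = 100 and x = -100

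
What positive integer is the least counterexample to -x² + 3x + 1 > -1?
Testing positive integers:
x = 1: LHS = -1² + 3·1 + 1 = 3; 3 > -1 — holds
x = 2: LHS = -2² + 3·2 + 1 = 3; 3 > -1 — holds
x = 3: LHS = -3² + 3·3 + 1 = 1; 1 > -1 — holds
x = 4: LHS = -4² + 3·4 + 1 = -3; -3 > -1 — FAILS  ← smallest positive counterexample

Answer: x = 4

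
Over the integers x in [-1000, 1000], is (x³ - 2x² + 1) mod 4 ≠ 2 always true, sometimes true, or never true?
Holds at x = 0: LHS = (0³ - 2·0² + 1) mod 4 = 1 mod 4 = 1; 1 ≠ 2 — holds
Fails at x = -1: LHS = ((-1)³ - 2·(-1)² + 1) mod 4 = (-2) mod 4 = 2; 2 ≠ 2 — FAILS
It is satisfied by some integers in the range but not all.

Answer: Sometimes true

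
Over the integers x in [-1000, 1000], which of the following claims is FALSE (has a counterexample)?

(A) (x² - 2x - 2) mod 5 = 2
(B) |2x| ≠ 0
(A) x = 0: LHS = (0² - 2·0 - 2) mod 5 = (-2) mod 5 = 3; 3 = 2 — FAILS
(B) x = 0: LHS = |2·0| = |0| = 0; 0 ≠ 0 — FAILS

Answer: Both A and B are false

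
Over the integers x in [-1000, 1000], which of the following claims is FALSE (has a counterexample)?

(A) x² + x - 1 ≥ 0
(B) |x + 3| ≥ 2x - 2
(A) x = 0: LHS = 0² + 0 - 1 = -1; -1 ≥ 0 — FAILS
(B) x = 6: LHS = |6 + 3| = |9| = 9, RHS = 2·6 - 2 = 10; 9 ≥ 10 — FAILS

Answer: Both A and B are false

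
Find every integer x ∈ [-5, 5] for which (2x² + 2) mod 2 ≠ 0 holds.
For a polynomial with integer coefficients, its value mod 2 depends only on x mod 2, so it suffices to check one representative of each residue class, x = 0, 1:
x = 0: LHS = (2·0² + 2) mod 2 = 2 mod 2 = 0; 0 ≠ 0 — FAILS
x = 1: LHS = (2·1² + 2) mod 2 = 4 mod 2 = 0; 0 ≠ 0 — FAILS
The relation fails in every residue class, so the claimed relation (≠) fails for every integer in [-5, 5].

Answer: None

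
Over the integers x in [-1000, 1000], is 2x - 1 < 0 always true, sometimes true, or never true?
Holds at x = 0: LHS = 2·0 - 1 = -1; -1 < 0 — holds
Fails at x = 1: LHS = 2·1 - 1 = 1; 1 < 0 — FAILS
It is satisfied by some integers in the range but not all.

Answer: Sometimes true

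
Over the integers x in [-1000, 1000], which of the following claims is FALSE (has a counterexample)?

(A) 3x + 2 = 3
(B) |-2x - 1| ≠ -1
(A) x = 0: LHS = 3·0 + 2 = 2; 2 = 3 — FAILS

(B) An absolute value is never negative, so the left side is ≥ 0 for every x, while the right side is -1. Tightest case in [-1000, 1000] is x = 0:
x = 0: LHS = |-2·0 - 1| = |-1| = 1; 1 ≠ -1 — holds
Hence LHS − RHS is never 0, i.e. the two sides are never equal, so the relation holds for every integer in [-1000, 1000].

Only (A) has a counterexample.

Answer: A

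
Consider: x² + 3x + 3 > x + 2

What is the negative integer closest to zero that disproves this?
Testing negative integers from -1 downward:
x = -1: LHS = (-1)² + 3·(-1) + 3 = 1, RHS = (-1) + 2 = 1; 1 > 1 — FAILS  ← closest negative counterexample to 0

Answer: x = -1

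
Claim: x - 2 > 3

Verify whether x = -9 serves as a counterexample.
Substitute x = -9 into the relation:
x = -9: LHS = (-9) - 2 = -11; -11 > 3 — FAILS

Since the claim fails at x = -9, this value is a counterexample.

Answer: Yes, x = -9 is a counterexample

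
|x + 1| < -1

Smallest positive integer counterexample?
Testing positive integers:
x = 1: LHS = |1 + 1| = |2| = 2; 2 < -1 — FAILS  ← smallest positive counterexample

Answer: x = 1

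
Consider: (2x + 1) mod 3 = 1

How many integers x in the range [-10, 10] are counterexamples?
Counterexamples in [-10, 10]: {-10, -8, -7, -5, -4, -2, -1, 1, 2, 4, 5, 7, 8, 10}.

Counting them gives 14 values.

Answer: 14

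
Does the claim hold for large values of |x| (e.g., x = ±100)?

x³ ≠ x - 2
x = 100: LHS = 100³ = 1000000, RHS = 100 - 2 = 98; 1000000 ≠ 98 — holds
x = -100: LHS = (-100)³ = -1000000, RHS = (-100) - 2 = -102; -1000000 ≠ -102 — holds

Answer: Yes, holds for both x = 100 and x = -100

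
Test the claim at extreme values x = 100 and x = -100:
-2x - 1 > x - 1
x = 100: LHS = -2·100 - 1 = -201, RHS = 100 - 1 = 99; -201 > 99 — FAILS
x = -100: LHS = -2·(-100) - 1 = 199, RHS = (-100) - 1 = -101; 199 > -101 — holds

Answer: Partially: fails for x = 100, holds for x = -100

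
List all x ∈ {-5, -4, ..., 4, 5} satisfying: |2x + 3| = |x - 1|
Holds for: {-4}
Fails for: {-5, -3, -2, -1, 0, 1, 2, 3, 4, 5}

Answer: {-4}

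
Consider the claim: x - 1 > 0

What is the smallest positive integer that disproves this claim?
Testing positive integers:
x = 1: LHS = 1 - 1 = 0; 0 > 0 — FAILS  ← smallest positive counterexample

Answer: x = 1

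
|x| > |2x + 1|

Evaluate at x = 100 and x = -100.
x = 100: LHS = |100| = 100, RHS = |2·100 + 1| = |201| = 201; 100 > 201 — FAILS
x = -100: LHS = |-100| = 100, RHS = |2·(-100) + 1| = |-199| = 199; 100 > 199 — FAILS

Answer: No, fails for both x = 100 and x = -100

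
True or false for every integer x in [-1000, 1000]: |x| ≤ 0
The claim fails at x = 1:
x = 1: LHS = |1| = 1; 1 ≤ 0 — FAILS

Because a single integer refutes it, the statement is false.

Answer: False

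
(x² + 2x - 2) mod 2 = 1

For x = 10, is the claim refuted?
Substitute x = 10 into the relation:
x = 10: LHS = (10² + 2·10 - 2) mod 2 = 118 mod 2 = 0; 0 = 1 — FAILS

Since the claim fails at x = 10, this value is a counterexample.

Answer: Yes, x = 10 is a counterexample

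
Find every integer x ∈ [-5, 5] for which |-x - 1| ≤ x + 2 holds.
Holds for: {-1, 0, 1, 2, 3, 4, 5}
Fails for: {-5, -4, -3, -2}

Answer: {-1, 0, 1, 2, 3, 4, 5}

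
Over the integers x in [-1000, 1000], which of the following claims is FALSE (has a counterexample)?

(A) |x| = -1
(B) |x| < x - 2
(A) x = 0: LHS = |0| = 0; 0 = -1 — FAILS
(B) x = 0: LHS = |0| = 0, RHS = 0 - 2 = -2; 0 < -2 — FAILS

Answer: Both A and B are false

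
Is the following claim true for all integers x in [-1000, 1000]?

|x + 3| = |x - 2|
The claim fails at x = 0:
x = 0: LHS = |0 + 3| = |3| = 3, RHS = |0 - 2| = |-2| = 2; 3 = 2 — FAILS

Because a single integer refutes it, the statement is false.

Answer: False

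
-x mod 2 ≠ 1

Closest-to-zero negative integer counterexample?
Testing negative integers from -1 downward:
x = -1: LHS = (-(-1)) mod 2 = 1 mod 2 = 1; 1 ≠ 1 — FAILS  ← closest negative counterexample to 0

Answer: x = -1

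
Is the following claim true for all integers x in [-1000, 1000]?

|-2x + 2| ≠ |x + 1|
The claim fails at x = 3:
x = 3: LHS = |-2·3 + 2| = |-4| = 4, RHS = |3 + 1| = |4| = 4; 4 ≠ 4 — FAILS

Because a single integer refutes it, the statement is false.

Answer: False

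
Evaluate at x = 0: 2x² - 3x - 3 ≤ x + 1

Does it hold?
x = 0: LHS = 2·0² - 3·0 - 3 = -3, RHS = 0 + 1 = 1; -3 ≤ 1 — holds

The relation is satisfied at x = 0.

Answer: Yes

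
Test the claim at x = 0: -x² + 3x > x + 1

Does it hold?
x = 0: LHS = -0² + 3·0 = 0, RHS = 0 + 1 = 1; 0 > 1 — FAILS

The relation fails at x = 0, so x = 0 is a counterexample.

Answer: No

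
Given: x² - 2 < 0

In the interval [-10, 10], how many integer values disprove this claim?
Counterexamples in [-10, 10]: {-10, -9, -8, -7, -6, -5, -4, -3, -2, 2, 3, 4, 5, 6, 7, 8, 9, 10}.

Counting them gives 18 values.

Answer: 18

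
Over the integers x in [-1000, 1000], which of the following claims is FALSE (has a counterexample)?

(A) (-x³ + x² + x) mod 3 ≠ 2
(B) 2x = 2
(A) For a polynomial with integer coefficients, its value mod 3 depends only on x mod 3, so it suffices to check one representative of each residue class, x = 0, 1, 2:
x = 0: LHS = (-0³ + 0² + 0) mod 3 = 0 mod 3 = 0; 0 ≠ 2 — holds
x = 1: LHS = (-1³ + 1² + 1) mod 3 = 1 mod 3 = 1; 1 ≠ 2 — holds
x = 2: LHS = (-2³ + 2² + 2) mod 3 = (-2) mod 3 = 1; 1 ≠ 2 — holds
The relation holds in every residue class, so the relation holds for every integer in [-1000, 1000].

(B) x = 0: LHS = 2·0 = 0; 0 = 2 — FAILS

Only (B) has a counterexample.

Answer: B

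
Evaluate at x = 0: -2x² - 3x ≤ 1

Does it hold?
x = 0: LHS = -2·0² - 3·0 = 0; 0 ≤ 1 — holds

The relation is satisfied at x = 0.

Answer: Yes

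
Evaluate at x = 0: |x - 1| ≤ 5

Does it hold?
x = 0: LHS = |0 - 1| = |-1| = 1; 1 ≤ 5 — holds

The relation is satisfied at x = 0.

Answer: Yes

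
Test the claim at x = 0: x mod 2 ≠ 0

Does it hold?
x = 0: LHS = 0 mod 2 = 0; 0 ≠ 0 — FAILS

The relation fails at x = 0, so x = 0 is a counterexample.

Answer: No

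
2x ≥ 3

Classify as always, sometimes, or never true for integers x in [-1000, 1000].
Holds at x = 2: LHS = 2·2 = 4; 4 ≥ 3 — holds
Fails at x = 0: LHS = 2·0 = 0; 0 ≥ 3 — FAILS
It is satisfied by some integers in the range but not all.

Answer: Sometimes true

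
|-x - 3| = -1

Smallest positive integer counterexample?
Testing positive integers:
x = 1: LHS = |-1 - 3| = |-4| = 4; 4 = -1 — FAILS  ← smallest positive counterexample

Answer: x = 1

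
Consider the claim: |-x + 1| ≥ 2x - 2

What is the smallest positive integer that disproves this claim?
Testing positive integers:
x = 1: LHS = |-1 + 1| = |0| = 0, RHS = 2·1 - 2 = 0; 0 ≥ 0 — holds
x = 2: LHS = |-2 + 1| = |-1| = 1, RHS = 2·2 - 2 = 2; 1 ≥ 2 — FAILS  ← smallest positive counterexample

Answer: x = 2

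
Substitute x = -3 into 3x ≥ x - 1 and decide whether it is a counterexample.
Substitute x = -3 into the relation:
x = -3: LHS = 3·(-3) = -9, RHS = (-3) - 1 = -4; -9 ≥ -4 — FAILS

Since the claim fails at x = -3, this value is a counterexample.

Answer: Yes, x = -3 is a counterexample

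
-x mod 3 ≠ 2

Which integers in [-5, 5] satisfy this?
Holds for: {-4, -3, -1, 0, 2, 3, 5}
Fails for: {-5, -2, 1, 4}

Answer: {-4, -3, -1, 0, 2, 3, 5}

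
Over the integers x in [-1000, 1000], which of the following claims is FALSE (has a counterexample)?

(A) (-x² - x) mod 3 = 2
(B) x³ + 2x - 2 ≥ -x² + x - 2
(A) x = 0: LHS = (-0² - 0) mod 3 = 0 mod 3 = 0; 0 = 2 — FAILS
(B) x = -1: LHS = (-1)³ + 2·(-1) - 2 = -5, RHS = -(-1)² + (-1) - 2 = -4; -5 ≥ -4 — FAILS

Answer: Both A and B are false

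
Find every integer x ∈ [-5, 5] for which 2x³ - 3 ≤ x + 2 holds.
Holds for: {-5, -4, -3, -2, -1, 0, 1}
Fails for: {2, 3, 4, 5}

Answer: {-5, -4, -3, -2, -1, 0, 1}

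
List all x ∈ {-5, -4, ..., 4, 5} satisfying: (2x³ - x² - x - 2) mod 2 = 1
For a polynomial with integer coefficients, its value mod 2 depends only on x mod 2, so it suffices to check one representative of each residue class, x = 0, 1:
x = 0: LHS = (2·0³ - 0² - 0 - 2) mod 2 = (-2) mod 2 = 0; 0 = 1 — FAILS
x = 1: LHS = (2·1³ - 1² - 1 - 2) mod 2 = (-2) mod 2 = 0; 0 = 1 — FAILS
The relation fails in every residue class, so the claimed relation (=) fails for every integer in [-5, 5].

Answer: None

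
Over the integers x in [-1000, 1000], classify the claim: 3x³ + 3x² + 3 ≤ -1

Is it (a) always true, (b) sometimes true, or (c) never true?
Holds at x = -2: LHS = 3·(-2)³ + 3·(-2)² + 3 = -9; -9 ≤ -1 — holds
Fails at x = 0: LHS = 3·0³ + 3·0² + 3 = 3; 3 ≤ -1 — FAILS
It is satisfied by some integers in the range but not all.

Answer: Sometimes true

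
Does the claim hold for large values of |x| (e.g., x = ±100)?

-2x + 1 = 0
x = 100: LHS = -2·100 + 1 = -199; -199 = 0 — FAILS
x = -100: LHS = -2·(-100) + 1 = 201; 201 = 0 — FAILS

Answer: No, fails for both x = 100 and x = -100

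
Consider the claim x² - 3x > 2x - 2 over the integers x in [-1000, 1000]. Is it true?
The claim fails at x = 1:
x = 1: LHS = 1² - 3·1 = -2, RHS = 2·1 - 2 = 0; -2 > 0 — FAILS

Because a single integer refutes it, the statement is false.

Answer: False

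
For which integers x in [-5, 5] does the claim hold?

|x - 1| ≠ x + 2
Track d = LHS − RHS over the integers in [-5, 5]. Equality would need d = 0, but d changes sign only between consecutive integers, jumping over 0:
x = -1: LHS = |(-1) - 1| = |-2| = 2, RHS = (-1) + 2 = 1; 2 ≠ 1 — holds  (d = 1)
x = 0: LHS = |0 - 1| = |-1| = 1, RHS = 0 + 2 = 2; 1 ≠ 2 — holds  (d = -1)
Away from these crossings d keeps a constant sign, and checking every integer in [-5, 5] confirms d ≠ 0 throughout. Hence the two sides are never equal, so the relation holds for every integer in [-5, 5].

Answer: All integers in [-5, 5]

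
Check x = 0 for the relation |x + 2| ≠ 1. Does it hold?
x = 0: LHS = |0 + 2| = |2| = 2; 2 ≠ 1 — holds

The relation is satisfied at x = 0.

Answer: Yes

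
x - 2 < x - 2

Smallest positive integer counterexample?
Testing positive integers:
x = 1: LHS = 1 - 2 = -1, RHS = 1 - 2 = -1; -1 < -1 — FAILS  ← smallest positive counterexample

Answer: x = 1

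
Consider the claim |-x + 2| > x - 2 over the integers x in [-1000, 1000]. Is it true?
The claim fails at x = 2:
x = 2: LHS = |-2 + 2| = |0| = 0, RHS = 2 - 2 = 0; 0 > 0 — FAILS

Because a single integer refutes it, the statement is false.

Answer: False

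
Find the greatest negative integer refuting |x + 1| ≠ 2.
Testing negative integers from -1 downward:
x = -1: LHS = |(-1) + 1| = |0| = 0; 0 ≠ 2 — holds
x = -2: LHS = |(-2) + 1| = |-1| = 1; 1 ≠ 2 — holds
x = -3: LHS = |(-3) + 1| = |-2| = 2; 2 ≠ 2 — FAILS  ← closest negative counterexample to 0

Answer: x = -3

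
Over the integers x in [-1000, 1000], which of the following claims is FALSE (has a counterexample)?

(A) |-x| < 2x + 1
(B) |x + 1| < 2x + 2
(A) x = -1: LHS = |-(-1)| = |1| = 1, RHS = 2·(-1) + 1 = -1; 1 < -1 — FAILS
(B) x = -1: LHS = |(-1) + 1| = |0| = 0, RHS = 2·(-1) + 2 = 0; 0 < 0 — FAILS

Answer: Both A and B are false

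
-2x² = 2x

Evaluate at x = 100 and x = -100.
x = 100: LHS = -2·100² = -20000, RHS = 2·100 = 200; -20000 = 200 — FAILS
x = -100: LHS = -2·(-100)² = -20000, RHS = 2·(-100) = -200; -20000 = -200 — FAILS

Answer: No, fails for both x = 100 and x = -100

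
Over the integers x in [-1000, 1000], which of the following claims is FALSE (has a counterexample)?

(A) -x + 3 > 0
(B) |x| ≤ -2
(A) x = 3: LHS = -3 + 3 = 0; 0 > 0 — FAILS
(B) x = 0: LHS = |0| = 0; 0 ≤ -2 — FAILS

Answer: Both A and B are false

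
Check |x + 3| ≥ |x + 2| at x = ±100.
x = 100: LHS = |100 + 3| = |103| = 103, RHS = |100 + 2| = |102| = 102; 103 ≥ 102 — holds
x = -100: LHS = |(-100) + 3| = |-97| = 97, RHS = |(-100) + 2| = |-98| = 98; 97 ≥ 98 — FAILS

Answer: Partially: holds for x = 100, fails for x = -100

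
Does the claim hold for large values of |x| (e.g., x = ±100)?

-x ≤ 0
x = 100: -100 ≤ 0 — holds
x = -100: LHS = -(-100) = 100; 100 ≤ 0 — FAILS

Answer: Partially: holds for x = 100, fails for x = -100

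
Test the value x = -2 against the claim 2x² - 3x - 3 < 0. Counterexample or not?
Substitute x = -2 into the relation:
x = -2: LHS = 2·(-2)² - 3·(-2) - 3 = 11; 11 < 0 — FAILS

Since the claim fails at x = -2, this value is a counterexample.

Answer: Yes, x = -2 is a counterexample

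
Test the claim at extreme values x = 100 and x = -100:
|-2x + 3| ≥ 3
x = 100: LHS = |-2·100 + 3| = |-197| = 197; 197 ≥ 3 — holds
x = -100: LHS = |-2·(-100) + 3| = |203| = 203; 203 ≥ 3 — holds

Answer: Yes, holds for both x = 100 and x = -100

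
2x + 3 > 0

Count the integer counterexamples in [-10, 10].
Counterexamples in [-10, 10]: {-10, -9, -8, -7, -6, -5, -4, -3, -2}.

Counting them gives 9 values.

Answer: 9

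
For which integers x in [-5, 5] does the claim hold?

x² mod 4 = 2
For a polynomial with integer coefficients, its value mod 4 depends only on x mod 4, so it suffices to check one representative of each residue class, x = 0, 1, 2, 3:
x = 0: LHS = (0²) mod 4 = 0 mod 4 = 0; 0 = 2 — FAILS
x = 1: LHS = (1²) mod 4 = 1 mod 4 = 1; 1 = 2 — FAILS
x = 2: LHS = (2²) mod 4 = 4 mod 4 = 0; 0 = 2 — FAILS
x = 3: LHS = (3²) mod 4 = 9 mod 4 = 1; 1 = 2 — FAILS
The relation fails in every residue class, so the claimed relation (=) fails for every integer in [-5, 5].

Answer: None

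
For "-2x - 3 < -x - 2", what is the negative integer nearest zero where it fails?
Testing negative integers from -1 downward:
x = -1: LHS = -2·(-1) - 3 = -1, RHS = -(-1) - 2 = -1; -1 < -1 — FAILS  ← closest negative counterexample to 0

Answer: x = -1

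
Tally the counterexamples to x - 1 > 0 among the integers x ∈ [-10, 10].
Counterexamples in [-10, 10]: {-10, -9, -8, -7, -6, -5, -4, -3, -2, -1, 0, 1}.

Counting them gives 12 values.

Answer: 12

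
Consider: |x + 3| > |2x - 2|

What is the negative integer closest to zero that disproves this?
Testing negative integers from -1 downward:
x = -1: LHS = |(-1) + 3| = |2| = 2, RHS = |2·(-1) - 2| = |-4| = 4; 2 > 4 — FAILS  ← closest negative counterexample to 0

Answer: x = -1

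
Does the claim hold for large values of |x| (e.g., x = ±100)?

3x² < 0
x = 100: LHS = 3·100² = 30000; 30000 < 0 — FAILS
x = -100: LHS = 3·(-100)² = 30000; 30000 < 0 — FAILS

Answer: No, fails for both x = 100 and x = -100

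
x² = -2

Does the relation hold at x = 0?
x = 0: LHS = 0² = 0; 0 = -2 — FAILS

The relation fails at x = 0, so x = 0 is a counterexample.

Answer: No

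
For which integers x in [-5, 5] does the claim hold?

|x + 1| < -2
An absolute value is never negative, so the left side is ≥ 0 for every x, while the right side is -2. Tightest case in [-5, 5] is x = -1:
x = -1: LHS = |(-1) + 1| = |0| = 0; 0 < -2 — FAILS
Hence LHS − RHS is never negative, i.e. LHS ≥ RHS throughout, so the claimed relation (<) fails for every integer in [-5, 5].

Answer: None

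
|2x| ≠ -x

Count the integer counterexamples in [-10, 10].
Counterexamples in [-10, 10]: {0}.

Counting them gives 1 values.

Answer: 1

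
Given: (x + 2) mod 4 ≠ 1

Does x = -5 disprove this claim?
Substitute x = -5 into the relation:
x = -5: LHS = ((-5) + 2) mod 4 = (-3) mod 4 = 1; 1 ≠ 1 — FAILS

Since the claim fails at x = -5, this value is a counterexample.

Answer: Yes, x = -5 is a counterexample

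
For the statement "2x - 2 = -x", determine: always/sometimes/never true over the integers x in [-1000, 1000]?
Track d = LHS − RHS over the integers in [-1000, 1000]. Equality would need d = 0, but d changes sign only between consecutive integers, jumping over 0:
x = 0: LHS = 2·0 - 2 = -2, RHS = -0 = 0; -2 = 0 — FAILS  (d = -2)
x = 1: LHS = 2·1 - 2 = 0; 0 = -1 — FAILS  (d = 1)
Away from these crossings d keeps a constant sign, and checking every integer in [-1000, 1000] confirms d ≠ 0 throughout. Hence the two sides are never equal, so the claimed relation (=) fails for every integer in [-1000, 1000].

No integer in the range satisfies it.

Answer: Never true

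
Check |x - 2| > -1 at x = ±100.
x = 100: LHS = |100 - 2| = |98| = 98; 98 > -1 — holds
x = -100: LHS = |(-100) - 2| = |-102| = 102; 102 > -1 — holds

Answer: Yes, holds for both x = 100 and x = -100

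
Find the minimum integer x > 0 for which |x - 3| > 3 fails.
Testing positive integers:
x = 1: LHS = |1 - 3| = |-2| = 2; 2 > 3 — FAILS  ← smallest positive counterexample

Answer: x = 1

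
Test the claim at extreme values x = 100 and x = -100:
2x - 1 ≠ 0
x = 100: LHS = 2·100 - 1 = 199; 199 ≠ 0 — holds
x = -100: LHS = 2·(-100) - 1 = -201; -201 ≠ 0 — holds

Answer: Yes, holds for both x = 100 and x = -100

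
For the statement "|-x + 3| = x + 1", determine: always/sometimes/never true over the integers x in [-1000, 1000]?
Holds at x = 1: LHS = |-1 + 3| = |2| = 2, RHS = 1 + 1 = 2; 2 = 2 — holds
Fails at x = 0: LHS = |-0 + 3| = |3| = 3, RHS = 0 + 1 = 1; 3 = 1 — FAILS
It is satisfied by some integers in the range but not all.

Answer: Sometimes true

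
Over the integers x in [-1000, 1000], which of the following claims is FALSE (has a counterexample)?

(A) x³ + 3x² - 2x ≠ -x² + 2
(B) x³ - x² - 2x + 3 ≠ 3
(A) Track d = LHS − RHS over the integers in [-1000, 1000]. Equality would need d = 0, but d changes sign only between consecutive integers, jumping over 0:
x = -5: LHS = (-5)³ + 3·(-5)² - 2·(-5) = -40, RHS = -(-5)² + 2 = -23; -40 ≠ -23 — holds  (d = -17)
x = -4: LHS = (-4)³ + 3·(-4)² - 2·(-4) = -8, RHS = -(-4)² + 2 = -14; -8 ≠ -14 — holds  (d = 6)
x = -1: LHS = (-1)³ + 3·(-1)² - 2·(-1) = 4, RHS = -(-1)² + 2 = 1; 4 ≠ 1 — holds  (d = 3)
x = 0: LHS = 0³ + 3·0² - 2·0 = 0, RHS = -0² + 2 = 2; 0 ≠ 2 — holds  (d = -2)
x = 0: LHS = 0³ + 3·0² - 2·0 = 0, RHS = -0² + 2 = 2; 0 ≠ 2 — holds  (d = -2)
x = 1: LHS = 1³ + 3·1² - 2·1 = 2, RHS = -1² + 2 = 1; 2 ≠ 1 — holds  (d = 1)
Away from these crossings d keeps a constant sign, and checking every integer in [-1000, 1000] confirms d ≠ 0 throughout. Hence the two sides are never equal, so the relation holds for every integer in [-1000, 1000].

(B) x = 0: LHS = 0³ - 0² - 2·0 + 3 = 3; 3 ≠ 3 — FAILS

Only (B) has a counterexample.

Answer: B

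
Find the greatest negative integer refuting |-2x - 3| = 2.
Testing negative integers from -1 downward:
x = -1: LHS = |-2·(-1) - 3| = |-1| = 1; 1 = 2 — FAILS  ← closest negative counterexample to 0

Answer: x = -1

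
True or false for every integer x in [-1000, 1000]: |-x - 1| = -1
The claim fails at x = 0:
x = 0: LHS = |-0 - 1| = |-1| = 1; 1 = -1 — FAILS

Because a single integer refutes it, the statement is false.

Answer: False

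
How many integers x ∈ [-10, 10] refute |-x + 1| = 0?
Counterexamples in [-10, 10]: {-10, -9, -8, -7, -6, -5, -4, -3, -2, -1, 0, 2, 3, 4, 5, 6, 7, 8, 9, 10}.

Counting them gives 20 values.

Answer: 20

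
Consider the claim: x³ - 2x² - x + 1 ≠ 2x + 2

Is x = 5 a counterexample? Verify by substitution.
Substitute x = 5 into the relation:
x = 5: LHS = 5³ - 2·5² - 5 + 1 = 71, RHS = 2·5 + 2 = 12; 71 ≠ 12 — holds

The relation holds at x = 5, so it is not a counterexample.

Answer: No, x = 5 is not a counterexample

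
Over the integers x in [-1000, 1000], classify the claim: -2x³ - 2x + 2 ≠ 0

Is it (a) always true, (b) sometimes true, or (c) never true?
Track d = LHS − RHS over the integers in [-1000, 1000]. Equality would need d = 0, but d changes sign only between consecutive integers, jumping over 0:
x = 0: LHS = -2·0³ - 2·0 + 2 = 2; 2 ≠ 0 — holds  (d = 2)
x = 1: LHS = -2·1³ - 2·1 + 2 = -2; -2 ≠ 0 — holds  (d = -2)
Away from these crossings d keeps a constant sign, and checking every integer in [-1000, 1000] confirms d ≠ 0 throughout. Hence the two sides are never equal, so the relation holds for every integer in [-1000, 1000].

No counterexample exists.

Answer: Always true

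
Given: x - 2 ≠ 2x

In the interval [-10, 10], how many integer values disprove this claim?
Counterexamples in [-10, 10]: {-2}.

Counting them gives 1 values.

Answer: 1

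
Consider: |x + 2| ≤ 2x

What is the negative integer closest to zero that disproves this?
Testing negative integers from -1 downward:
x = -1: LHS = |(-1) + 2| = |1| = 1, RHS = 2·(-1) = -2; 1 ≤ -2 — FAILS  ← closest negative counterexample to 0

Answer: x = -1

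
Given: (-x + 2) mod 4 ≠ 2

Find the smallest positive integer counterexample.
Testing positive integers:
x = 1: LHS = (-1 + 2) mod 4 = 1 mod 4 = 1; 1 ≠ 2 — holds
x = 2: LHS = (-2 + 2) mod 4 = 0 mod 4 = 0; 0 ≠ 2 — holds
x = 3: LHS = (-3 + 2) mod 4 = (-1) mod 4 = 3; 3 ≠ 2 — holds
x = 4: LHS = (-4 + 2) mod 4 = (-2) mod 4 = 2; 2 ≠ 2 — FAILS  ← smallest positive counterexample

Answer: x = 4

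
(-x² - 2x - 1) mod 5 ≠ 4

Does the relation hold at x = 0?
x = 0: LHS = (-0² - 2·0 - 1) mod 5 = (-1) mod 5 = 4; 4 ≠ 4 — FAILS

The relation fails at x = 0, so x = 0 is a counterexample.

Answer: No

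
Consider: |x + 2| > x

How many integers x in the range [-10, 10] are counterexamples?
Over all integers in [-10, 10], LHS − RHS is smallest at x = 0, where it equals 2:
x = 0: LHS = |0 + 2| = |2| = 2; 2 > 0 — holds
At the ends of the range:
x = -10: LHS = |(-10) + 2| = |-8| = 8; 8 > -10 — holds
x = 10: LHS = |10 + 2| = |12| = 12; 12 > 10 — holds
Hence LHS − RHS is never zero or negative, i.e. LHS > RHS throughout, so the relation holds for every integer in [-10, 10].

No counterexample appears in that range.

Answer: 0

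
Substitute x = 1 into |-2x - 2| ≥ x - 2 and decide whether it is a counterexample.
Substitute x = 1 into the relation:
x = 1: LHS = |-2·1 - 2| = |-4| = 4, RHS = 1 - 2 = -1; 4 ≥ -1 — holds

The relation holds at x = 1, so it is not a counterexample.

Answer: No, x = 1 is not a counterexample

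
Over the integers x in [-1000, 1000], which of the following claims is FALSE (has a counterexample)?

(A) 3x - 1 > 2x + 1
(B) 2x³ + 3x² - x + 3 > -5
(A) x = 0: LHS = 3·0 - 1 = -1, RHS = 2·0 + 1 = 1; -1 > 1 — FAILS
(B) x = -3: LHS = 2·(-3)³ + 3·(-3)² - (-3) + 3 = -21; -21 > -5 — FAILS

Answer: Both A and B are false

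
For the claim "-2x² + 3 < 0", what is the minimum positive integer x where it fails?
Testing positive integers:
x = 1: LHS = -2·1² + 3 = 1; 1 < 0 — FAILS  ← smallest positive counterexample

Answer: x = 1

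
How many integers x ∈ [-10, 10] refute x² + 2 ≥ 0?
Over all integers in [-10, 10], LHS − RHS is smallest at x = 0, where it equals 2:
x = 0: LHS = 0² + 2 = 2; 2 ≥ 0 — holds
At the ends of the range:
x = -10: LHS = (-10)² + 2 = 102; 102 ≥ 0 — holds
x = 10: LHS = 10² + 2 = 102; 102 ≥ 0 — holds
Hence LHS − RHS is never negative, i.e. LHS ≥ RHS throughout, so the relation holds for every integer in [-10, 10].

No counterexample appears in that range.

Answer: 0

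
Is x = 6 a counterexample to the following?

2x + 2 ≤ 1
Substitute x = 6 into the relation:
x = 6: LHS = 2·6 + 2 = 14; 14 ≤ 1 — FAILS

Since the claim fails at x = 6, this value is a counterexample.

Answer: Yes, x = 6 is a counterexample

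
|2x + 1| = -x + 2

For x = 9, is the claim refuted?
Substitute x = 9 into the relation:
x = 9: LHS = |2·9 + 1| = |19| = 19, RHS = -9 + 2 = -7; 19 = -7 — FAILS

Since the claim fails at x = 9, this value is a counterexample.

Answer: Yes, x = 9 is a counterexample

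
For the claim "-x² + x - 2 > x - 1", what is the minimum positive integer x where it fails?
Testing positive integers:
x = 1: LHS = -1² + 1 - 2 = -2, RHS = 1 - 1 = 0; -2 > 0 — FAILS  ← smallest positive counterexample

Answer: x = 1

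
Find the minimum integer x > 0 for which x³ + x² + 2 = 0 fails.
Testing positive integers:
x = 1: LHS = 1³ + 1² + 2 = 4; 4 = 0 — FAILS  ← smallest positive counterexample

Answer: x = 1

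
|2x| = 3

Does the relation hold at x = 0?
x = 0: LHS = |2·0| = |0| = 0; 0 = 3 — FAILS

The relation fails at x = 0, so x = 0 is a counterexample.

Answer: No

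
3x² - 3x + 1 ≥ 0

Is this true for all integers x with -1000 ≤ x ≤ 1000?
Over all integers in [-1000, 1000], LHS − RHS is smallest at x = 0, where it equals 1:
x = 0: LHS = 3·0² - 3·0 + 1 = 1; 1 ≥ 0 — holds
At the ends of the range:
x = -1000: LHS = 3·(-1000)² - 3·(-1000) + 1 = 3003001; 3003001 ≥ 0 — holds
x = 1000: LHS = 3·1000² - 3·1000 + 1 = 2997001; 2997001 ≥ 0 — holds
Hence LHS − RHS is never negative, i.e. LHS ≥ RHS throughout, so the relation holds for every integer in [-1000, 1000].

No counterexample exists.

Answer: True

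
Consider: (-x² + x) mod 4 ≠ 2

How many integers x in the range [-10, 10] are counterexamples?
Counterexamples in [-10, 10]: {-10, -9, -6, -5, -2, -1, 2, 3, 6, 7, 10}.

Counting them gives 11 values.

Answer: 11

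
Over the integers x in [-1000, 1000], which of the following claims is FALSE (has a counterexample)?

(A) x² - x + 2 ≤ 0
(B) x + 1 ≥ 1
(A) x = 0: LHS = 0² - 0 + 2 = 2; 2 ≤ 0 — FAILS
(B) x = -1: LHS = (-1) + 1 = 0; 0 ≥ 1 — FAILS

Answer: Both A and B are false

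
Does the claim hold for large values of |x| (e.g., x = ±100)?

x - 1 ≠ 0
x = 100: LHS = 100 - 1 = 99; 99 ≠ 0 — holds
x = -100: LHS = (-100) - 1 = -101; -101 ≠ 0 — holds

Answer: Yes, holds for both x = 100 and x = -100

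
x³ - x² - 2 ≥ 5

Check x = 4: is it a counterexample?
Substitute x = 4 into the relation:
x = 4: LHS = 4³ - 4² - 2 = 46; 46 ≥ 5 — holds

The claim holds here, so x = 4 is not a counterexample. (A counterexample exists elsewhere, e.g. x = 0.)

Answer: No, x = 4 is not a counterexample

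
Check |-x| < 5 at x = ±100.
x = 100: LHS = |-100| = 100; 100 < 5 — FAILS
x = -100: LHS = |-(-100)| = |100| = 100; 100 < 5 — FAILS

Answer: No, fails for both x = 100 and x = -100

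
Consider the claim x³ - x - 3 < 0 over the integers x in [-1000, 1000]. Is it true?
The claim fails at x = 2:
x = 2: LHS = 2³ - 2 - 3 = 3; 3 < 0 — FAILS

Because a single integer refutes it, the statement is false.

Answer: False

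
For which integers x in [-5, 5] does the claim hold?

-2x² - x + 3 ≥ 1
Holds for: {-1, 0}
Fails for: {-5, -4, -3, -2, 1, 2, 3, 4, 5}

Answer: {-1, 0}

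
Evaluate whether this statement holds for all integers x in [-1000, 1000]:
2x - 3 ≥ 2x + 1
The claim fails at x = 0:
x = 0: LHS = 2·0 - 3 = -3, RHS = 2·0 + 1 = 1; -3 ≥ 1 — FAILS

Because a single integer refutes it, the statement is false.

Answer: False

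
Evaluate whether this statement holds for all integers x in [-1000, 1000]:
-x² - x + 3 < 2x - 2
The claim fails at x = 0:
x = 0: LHS = -0² - 0 + 3 = 3, RHS = 2·0 - 2 = -2; 3 < -2 — FAILS

Because a single integer refutes it, the statement is false.

Answer: False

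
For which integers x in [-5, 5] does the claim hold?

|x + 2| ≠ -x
Holds for: {-5, -4, -3, -2, 0, 1, 2, 3, 4, 5}
Fails for: {-1}

Answer: {-5, -4, -3, -2, 0, 1, 2, 3, 4, 5}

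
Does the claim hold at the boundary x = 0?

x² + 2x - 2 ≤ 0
x = 0: LHS = 0² + 2·0 - 2 = -2; -2 ≤ 0 — holds

The relation is satisfied at x = 0.

Answer: Yes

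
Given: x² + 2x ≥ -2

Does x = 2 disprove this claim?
Substitute x = 2 into the relation:
x = 2: LHS = 2² + 2·2 = 8; 8 ≥ -2 — holds

The relation holds at x = 2, so it is not a counterexample.

Answer: No, x = 2 is not a counterexample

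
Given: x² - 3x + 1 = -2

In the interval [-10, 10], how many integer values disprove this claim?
Counterexamples in [-10, 10]: {-10, -9, -8, -7, -6, -5, -4, -3, -2, -1, 0, 1, 2, 3, 4, 5, 6, 7, 8, 9, 10}.

Counting them gives 21 values.

Answer: 21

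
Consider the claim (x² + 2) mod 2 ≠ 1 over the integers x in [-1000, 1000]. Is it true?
The claim fails at x = 1:
x = 1: LHS = (1² + 2) mod 2 = 3 mod 2 = 1; 1 ≠ 1 — FAILS

Because a single integer refutes it, the statement is false.

Answer: False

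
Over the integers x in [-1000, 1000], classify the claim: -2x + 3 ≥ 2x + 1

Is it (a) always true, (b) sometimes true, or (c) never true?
Holds at x = 0: LHS = -2·0 + 3 = 3, RHS = 2·0 + 1 = 1; 3 ≥ 1 — holds
Fails at x = 1: LHS = -2·1 + 3 = 1, RHS = 2·1 + 1 = 3; 1 ≥ 3 — FAILS
It is satisfied by some integers in the range but not all.

Answer: Sometimes true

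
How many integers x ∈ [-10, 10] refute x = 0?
Counterexamples in [-10, 10]: {-10, -9, -8, -7, -6, -5, -4, -3, -2, -1, 1, 2, 3, 4, 5, 6, 7, 8, 9, 10}.

Counting them gives 20 values.

Answer: 20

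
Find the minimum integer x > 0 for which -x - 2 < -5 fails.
Testing positive integers:
x = 1: LHS = -1 - 2 = -3; -3 < -5 — FAILS  ← smallest positive counterexample

Answer: x = 1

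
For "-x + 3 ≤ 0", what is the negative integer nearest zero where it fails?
Testing negative integers from -1 downward:
x = -1: LHS = -(-1) + 3 = 4; 4 ≤ 0 — FAILS  ← closest negative counterexample to 0

Answer: x = -1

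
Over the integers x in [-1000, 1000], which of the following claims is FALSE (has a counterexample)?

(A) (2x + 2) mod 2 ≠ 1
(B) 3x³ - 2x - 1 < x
(A) For a polynomial with integer coefficients, its value mod 2 depends only on x mod 2, so it suffices to check one representative of each residue class, x = 0, 1:
x = 0: LHS = (2·0 + 2) mod 2 = 2 mod 2 = 0; 0 ≠ 1 — holds
x = 1: LHS = (2·1 + 2) mod 2 = 4 mod 2 = 0; 0 ≠ 1 — holds
The relation holds in every residue class, so the relation holds for every integer in [-1000, 1000].

(B) x = 2: LHS = 3·2³ - 2·2 - 1 = 19; 19 < 2 — FAILS

Only (B) has a counterexample.

Answer: B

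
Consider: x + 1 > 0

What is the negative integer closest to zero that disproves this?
Testing negative integers from -1 downward:
x = -1: LHS = (-1) + 1 = 0; 0 > 0 — FAILS  ← closest negative counterexample to 0

Answer: x = -1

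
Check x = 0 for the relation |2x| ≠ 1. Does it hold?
x = 0: LHS = |2·0| = |0| = 0; 0 ≠ 1 — holds

The relation is satisfied at x = 0.

Answer: Yes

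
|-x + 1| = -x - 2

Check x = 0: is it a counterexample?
Substitute x = 0 into the relation:
x = 0: LHS = |-0 + 1| = |1| = 1, RHS = -0 - 2 = -2; 1 = -2 — FAILS

Since the claim fails at x = 0, this value is a counterexample.

Answer: Yes, x = 0 is a counterexample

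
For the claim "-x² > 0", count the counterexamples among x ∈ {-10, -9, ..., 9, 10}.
Counterexamples in [-10, 10]: {-10, -9, -8, -7, -6, -5, -4, -3, -2, -1, 0, 1, 2, 3, 4, 5, 6, 7, 8, 9, 10}.

Counting them gives 21 values.

Answer: 21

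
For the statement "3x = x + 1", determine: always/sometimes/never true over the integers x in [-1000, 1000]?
Track d = LHS − RHS over the integers in [-1000, 1000]. Equality would need d = 0, but d changes sign only between consecutive integers, jumping over 0:
x = 0: LHS = 3·0 = 0, RHS = 0 + 1 = 1; 0 = 1 — FAILS  (d = -1)
x = 1: LHS = 3·1 = 3, RHS = 1 + 1 = 2; 3 = 2 — FAILS  (d = 1)
Away from these crossings d keeps a constant sign, and checking every integer in [-1000, 1000] confirms d ≠ 0 throughout. Hence the two sides are never equal, so the claimed relation (=) fails for every integer in [-1000, 1000].

No integer in the range satisfies it.

Answer: Never true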